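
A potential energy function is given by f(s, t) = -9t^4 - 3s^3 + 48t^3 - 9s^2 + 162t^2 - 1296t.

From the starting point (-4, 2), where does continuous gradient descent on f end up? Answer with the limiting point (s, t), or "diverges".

(-2, 3)

f is separable, so gradient descent decouples: s follows -∂f/∂s, t follows -∂f/∂t.
∂f/∂s = -9s(s + 2); at s=-4 this is -72, so s increases.
∂f/∂t = -36(t - 4)(t - 3)(t + 3); at t=2 this is -360, so t increases.
s converges to its nearest critical value -2 (a local min of the s-part); t converges to 3. The iterate converges to (-2, 3).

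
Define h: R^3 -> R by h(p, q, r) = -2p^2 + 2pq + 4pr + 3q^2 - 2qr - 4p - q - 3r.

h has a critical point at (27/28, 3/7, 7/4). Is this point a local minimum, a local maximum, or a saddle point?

saddle point

The Hessian is constant: H = [[-4, 2, 4], [2, 6, -2], [4, -2, 0]].
Leading principal minors: Δ₁ = -4, Δ₂ = -28, Δ₃ = -112.
The minors fit neither the all-positive nor the alternating-sign pattern, so H is indefinite: a saddle point.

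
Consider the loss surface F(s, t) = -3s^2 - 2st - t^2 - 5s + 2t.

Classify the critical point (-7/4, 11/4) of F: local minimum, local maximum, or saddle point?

The Hessian of F is constant: H = [[-6, -2], [-2, -2]].
det(H) = (-6)·(-2) − (-2)² = 8.
det(H) > 0 and tr(H) = -8 < 0, so H is negative definite and the point is a local maximum.

local maximum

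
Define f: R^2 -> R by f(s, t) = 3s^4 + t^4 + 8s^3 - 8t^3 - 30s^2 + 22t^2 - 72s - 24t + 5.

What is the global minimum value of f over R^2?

f(s,t) separates as P(s) + Q(t) + 5, so its minimum is min P + min Q + 5.
P'(s) = 12(s - 2)(s + 1)(s + 3) vanishes at s ∈ {-3, -1, 2}; Q'(t) = 4(t - 3)(t - 2)(t - 1) vanishes at t ∈ {1, 2, 3}.
Local minima of P (where P''>0): P(-3)=-27, P(2)=-152. Local minima of Q: Q(1)=-9, Q(3)=-9.
So the global minimum of f is P(2) + Q(1) + 5 = -152 − 9 + 5 = -156, attained at (2, 1).

-156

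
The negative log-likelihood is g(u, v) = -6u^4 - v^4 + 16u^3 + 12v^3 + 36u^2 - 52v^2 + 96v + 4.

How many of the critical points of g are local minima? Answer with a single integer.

1

g separates as a function of u plus a function of v, so ∇g=0 decouples.
∂g/∂u = -24u(u - 3)(u + 1) = 0 at u ∈ {-1, 0, 3}; ∂g/∂v = -4(v - 4)(v - 3)(v - 2) = 0 at v ∈ {2, 3, 4}.
The Hessian is diagonal: diag(g_uu, g_vv). Second derivatives: g_uu(-1)=-96, g_uu(0)=72, g_uu(3)=-288; g_vv(2)=-8, g_vv(3)=4, g_vv(4)=-8.
Local minima occur where both diagonal entries positive: (0, 3). Count: 1.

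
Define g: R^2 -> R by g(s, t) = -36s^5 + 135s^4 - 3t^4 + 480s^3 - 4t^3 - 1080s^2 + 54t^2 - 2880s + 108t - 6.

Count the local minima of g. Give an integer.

g separates as a function of s plus a function of t, so ∇g=0 decouples.
∂g/∂s = -180(s - 4)(s - 2)(s + 1)(s + 2) = 0 at s ∈ {-2, -1, 2, 4}; ∂g/∂t = -12(t - 3)(t + 1)(t + 3) = 0 at t ∈ {-3, -1, 3}.
The Hessian is diagonal: diag(g_ss, g_tt). Second derivatives: g_ss(-2)=4320, g_ss(-1)=-2700, g_ss(2)=4320, g_ss(4)=-10800; g_tt(-3)=-144, g_tt(-1)=96, g_tt(3)=-288.
Local minima occur where both diagonal entries positive: (-2, -1), (2, -1). Count: 2.

2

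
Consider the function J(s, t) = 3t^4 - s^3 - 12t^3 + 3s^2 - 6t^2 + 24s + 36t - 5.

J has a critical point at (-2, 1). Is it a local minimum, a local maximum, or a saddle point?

The mixed partial ∂²J/∂s∂t is 0, so the Hessian at any point is diag(J_ss, J_tt) = diag(6(-s + 1), 12(3t^2 - 6t - 1)).
At (-2, 1): H = diag(18, -48).
The eigenvalues have opposite signs, so H is indefinite: a saddle point.

saddle point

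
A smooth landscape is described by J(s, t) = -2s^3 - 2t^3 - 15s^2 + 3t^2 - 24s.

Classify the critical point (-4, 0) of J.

The mixed partial ∂²J/∂s∂t is 0, so the Hessian at any point is diag(J_ss, J_tt) = diag(-6(2s + 5), 6(-2t + 1)).
At (-4, 0): H = diag(18, 6).
Both eigenvalues are positive, so H is positive definite: a local minimum.

local minimum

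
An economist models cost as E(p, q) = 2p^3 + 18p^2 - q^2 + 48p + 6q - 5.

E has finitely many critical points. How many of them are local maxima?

E separates as a function of p plus a function of q, so ∇E=0 decouples.
∂E/∂p = 6(p + 2)(p + 4) = 0 at p ∈ {-4, -2}; ∂E/∂q = -2(q - 3) = 0 at q ∈ {3}.
The Hessian is diagonal: diag(E_pp, E_qq). Second derivatives: E_pp(-4)=-12, E_pp(-2)=12; E_qq(3)=-2.
Local maxima occur where both diagonal entries negative: (-4, 3). Count: 1.

1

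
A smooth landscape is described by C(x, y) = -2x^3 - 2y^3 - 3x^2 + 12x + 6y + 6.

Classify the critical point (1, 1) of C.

local maximum

The mixed partial ∂²C/∂x∂y is 0, so the Hessian at any point is diag(C_xx, C_yy) = diag(-6(2x + 1), -12y).
At (1, 1): H = diag(-18, -12).
Both eigenvalues are negative, so H is negative definite: a local maximum.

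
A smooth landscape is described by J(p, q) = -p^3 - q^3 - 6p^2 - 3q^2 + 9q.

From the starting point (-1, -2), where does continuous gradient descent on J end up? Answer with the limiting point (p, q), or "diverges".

(-4, -3)

J is separable, so gradient descent decouples: p follows -∂J/∂p, q follows -∂J/∂q.
∂J/∂p = -3p(p + 4); at p=-1 this is 9, so p decreases.
∂J/∂q = -3(q - 1)(q + 3); at q=-2 this is 9, so q decreases.
p converges to its nearest critical value -4 (a local min of the p-part); q converges to -3. The iterate converges to (-4, -3).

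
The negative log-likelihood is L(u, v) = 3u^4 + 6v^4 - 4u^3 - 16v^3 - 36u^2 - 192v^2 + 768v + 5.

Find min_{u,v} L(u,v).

L(u,v) separates as P(u) + Q(v) + 5, so its minimum is min P + min Q + 5.
P'(u) = 12u(u - 3)(u + 2) vanishes at u ∈ {-2, 0, 3}; Q'(v) = 24(v - 4)(v - 2)(v + 4) vanishes at v ∈ {-4, 2, 4}.
Local minima of P (where P''>0): P(-2)=-64, P(3)=-189. Local minima of Q: Q(-4)=-3584, Q(4)=512.
So the global minimum of L is P(3) + Q(-4) + 5 = -189 − 3584 + 5 = -3768, attained at (3, -4).

-3768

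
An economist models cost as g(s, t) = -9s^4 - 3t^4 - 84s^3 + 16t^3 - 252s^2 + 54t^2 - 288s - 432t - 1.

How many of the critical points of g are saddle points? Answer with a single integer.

g separates as a function of s plus a function of t, so ∇g=0 decouples.
∂g/∂s = -36(s + 1)(s + 2)(s + 4) = 0 at s ∈ {-4, -2, -1}; ∂g/∂t = -12(t - 4)(t - 3)(t + 3) = 0 at t ∈ {-3, 3, 4}.
The Hessian is diagonal: diag(g_ss, g_tt). Second derivatives: g_ss(-4)=-216, g_ss(-2)=72, g_ss(-1)=-108; g_tt(-3)=-504, g_tt(3)=72, g_tt(4)=-84.
Saddle points occur where the two diagonal entries have opposite signs: (-4, 3), (-2, -3), (-2, 4), (-1, 3). Count: 4.

4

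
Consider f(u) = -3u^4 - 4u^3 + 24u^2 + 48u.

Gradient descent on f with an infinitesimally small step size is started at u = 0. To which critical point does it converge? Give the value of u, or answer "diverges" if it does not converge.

-1

f'(u) = -12(u - 2)(u + 1)(u + 2), so f'(0) = 48.
Gradient descent moves in the -f' direction, i.e. u is decreasing.
The nearest critical point in that direction is u = -1, where f'' = 36 > 0 (a local minimum). The iterate converges there.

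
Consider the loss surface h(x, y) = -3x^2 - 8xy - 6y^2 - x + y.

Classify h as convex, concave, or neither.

h is quadratic, so its Hessian is the constant matrix H = [[-6, -8], [-8, -12]].
det(H) = 8, tr(H) = -18.
det(H) > 0 and tr(H) < 0, so H is negative definite everywhere: concave.

concave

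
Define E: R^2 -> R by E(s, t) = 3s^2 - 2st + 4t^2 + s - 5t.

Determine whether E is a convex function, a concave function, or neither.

E is quadratic, so its Hessian is the constant matrix H = [[6, -2], [-2, 8]].
det(H) = 44, tr(H) = 14.
det(H) > 0 and tr(H) > 0, so H is positive definite everywhere: convex.

convex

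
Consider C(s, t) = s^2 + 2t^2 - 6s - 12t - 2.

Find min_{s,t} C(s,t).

C(s,t) separates as P(s) + Q(t) − 2, so its minimum is min P + min Q − 2.
P'(s) = 2s - 6 vanishes at s ∈ {3}; Q'(t) = 4(t - 3) vanishes at t ∈ {3}.
Local minima of P (where P''>0): P(3)=-9. Local minima of Q: Q(3)=-18.
So the global minimum of C is P(3) + Q(3) − 2 = -9 − 18 − 2 = -29, attained at (3, 3).

-29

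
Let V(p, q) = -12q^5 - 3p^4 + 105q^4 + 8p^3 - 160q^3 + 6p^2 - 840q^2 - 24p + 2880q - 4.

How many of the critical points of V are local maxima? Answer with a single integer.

4

V separates as a function of p plus a function of q, so ∇V=0 decouples.
∂V/∂p = -12(p - 2)(p - 1)(p + 1) = 0 at p ∈ {-1, 1, 2}; ∂V/∂q = -60(q - 4)(q - 3)(q - 2)(q + 2) = 0 at q ∈ {-2, 2, 3, 4}.
The Hessian is diagonal: diag(V_pp, V_qq). Second derivatives: V_pp(-1)=-72, V_pp(1)=24, V_pp(2)=-36; V_qq(-2)=7200, V_qq(2)=-480, V_qq(3)=300, V_qq(4)=-720.
Local maxima occur where both diagonal entries negative: (-1, 2), (-1, 4), (2, 2), (2, 4). Count: 4.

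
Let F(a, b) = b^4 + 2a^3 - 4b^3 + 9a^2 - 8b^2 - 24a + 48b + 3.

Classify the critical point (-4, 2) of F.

local maximum

The mixed partial ∂²F/∂a∂b is 0, so the Hessian at any point is diag(F_aa, F_bb) = diag(6(2a + 3), 4(3b^2 - 6b - 4)).
At (-4, 2): H = diag(-30, -16).
Both eigenvalues are negative, so H is negative definite: a local maximum.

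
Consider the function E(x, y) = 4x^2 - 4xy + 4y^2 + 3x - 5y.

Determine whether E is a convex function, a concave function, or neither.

convex

E is quadratic, so its Hessian is the constant matrix H = [[8, -4], [-4, 8]].
det(H) = 48, tr(H) = 16.
det(H) > 0 and tr(H) > 0, so H is positive definite everywhere: convex.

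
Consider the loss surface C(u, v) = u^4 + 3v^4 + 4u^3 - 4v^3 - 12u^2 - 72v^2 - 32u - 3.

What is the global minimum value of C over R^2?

C(u,v) separates as P(u) + Q(v) − 3, so its minimum is min P + min Q − 3.
P'(u) = 4(u - 2)(u + 1)(u + 4) vanishes at u ∈ {-4, -1, 2}; Q'(v) = 12v(v - 4)(v + 3) vanishes at v ∈ {-3, 0, 4}.
Local minima of P (where P''>0): P(-4)=-64, P(2)=-64. Local minima of Q: Q(-3)=-297, Q(4)=-640.
So the global minimum of C is P(-4) + Q(4) − 3 = -64 − 640 − 3 = -707, attained at (-4, 4).

-707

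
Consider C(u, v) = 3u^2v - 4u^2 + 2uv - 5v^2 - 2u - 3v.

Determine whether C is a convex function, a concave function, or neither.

neither

The term 3u^2v is cubic, so the Hessian is not constant.
∂²C/∂u² = 6v - 8, which takes both signs as v varies (negative for sufficiently negative v). A diagonal entry of the Hessian changing sign means the Hessian is neither positive- nor negative-semidefinite on all of R^2.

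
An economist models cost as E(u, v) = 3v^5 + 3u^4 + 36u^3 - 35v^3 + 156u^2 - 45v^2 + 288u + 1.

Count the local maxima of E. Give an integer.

2

E separates as a function of u plus a function of v, so ∇E=0 decouples.
∂E/∂u = 12(u + 2)(u + 3)(u + 4) = 0 at u ∈ {-4, -3, -2}; ∂E/∂v = 15v(v - 3)(v + 1)(v + 2) = 0 at v ∈ {-2, -1, 0, 3}.
The Hessian is diagonal: diag(E_uu, E_vv). Second derivatives: E_uu(-4)=24, E_uu(-3)=-12, E_uu(-2)=24; E_vv(-2)=-150, E_vv(-1)=60, E_vv(0)=-90, E_vv(3)=900.
Local maxima occur where both diagonal entries negative: (-3, -2), (-3, 0). Count: 2.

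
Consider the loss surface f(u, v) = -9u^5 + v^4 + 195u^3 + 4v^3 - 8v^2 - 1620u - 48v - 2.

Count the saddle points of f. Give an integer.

f separates as a function of u plus a function of v, so ∇f=0 decouples.
∂f/∂u = -45(u - 3)(u - 2)(u + 2)(u + 3) = 0 at u ∈ {-3, -2, 2, 3}; ∂f/∂v = 4(v - 2)(v + 2)(v + 3) = 0 at v ∈ {-3, -2, 2}.
The Hessian is diagonal: diag(f_uu, f_vv). Second derivatives: f_uu(-3)=1350, f_uu(-2)=-900, f_uu(2)=900, f_uu(3)=-1350; f_vv(-3)=20, f_vv(-2)=-16, f_vv(2)=80.
Saddle points occur where the two diagonal entries have opposite signs: (-3, -2), (-2, -3), (-2, 2), (2, -2), (3, -3), (3, 2). Count: 6.

6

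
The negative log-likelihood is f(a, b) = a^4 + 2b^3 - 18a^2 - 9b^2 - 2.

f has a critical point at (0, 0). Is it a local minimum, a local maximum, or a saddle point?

local maximum

The mixed partial ∂²f/∂a∂b is 0, so the Hessian at any point is diag(f_aa, f_bb) = diag(12(a^2 - 3), 6(2b - 3)).
At (0, 0): H = diag(-36, -18).
Both eigenvalues are negative, so H is negative definite: a local maximum.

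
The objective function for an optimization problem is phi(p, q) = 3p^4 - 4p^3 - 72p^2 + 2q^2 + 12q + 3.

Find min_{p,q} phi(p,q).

-655

phi(p,q) separates as A(p) + B(q) + 3, so its minimum is min A + min B + 3.
A'(p) = 12p(p - 4)(p + 3) vanishes at p ∈ {-3, 0, 4}; B'(q) = 4q + 12 vanishes at q ∈ {-3}.
Local minima of A (where A''>0): A(-3)=-297, A(4)=-640. Local minima of B: B(-3)=-18.
So the global minimum of phi is A(4) + B(-3) + 3 = -640 − 18 + 3 = -655, attained at (4, -3).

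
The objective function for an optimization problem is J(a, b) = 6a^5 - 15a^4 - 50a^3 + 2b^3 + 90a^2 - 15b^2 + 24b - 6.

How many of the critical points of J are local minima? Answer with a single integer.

J separates as a function of a plus a function of b, so ∇J=0 decouples.
∂J/∂a = 30a(a - 3)(a - 1)(a + 2) = 0 at a ∈ {-2, 0, 1, 3}; ∂J/∂b = 6(b - 4)(b - 1) = 0 at b ∈ {1, 4}.
The Hessian is diagonal: diag(J_aa, J_bb). Second derivatives: J_aa(-2)=-900, J_aa(0)=180, J_aa(1)=-180, J_aa(3)=900; J_bb(1)=-18, J_bb(4)=18.
Local minima occur where both diagonal entries positive: (0, 4), (3, 4). Count: 2.

2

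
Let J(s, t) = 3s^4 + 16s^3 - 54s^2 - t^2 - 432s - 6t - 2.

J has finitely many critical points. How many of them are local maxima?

J separates as a function of s plus a function of t, so ∇J=0 decouples.
∂J/∂s = 12(s - 3)(s + 3)(s + 4) = 0 at s ∈ {-4, -3, 3}; ∂J/∂t = -2(t + 3) = 0 at t ∈ {-3}.
The Hessian is diagonal: diag(J_ss, J_tt). Second derivatives: J_ss(-4)=84, J_ss(-3)=-72, J_ss(3)=504; J_tt(-3)=-2.
Local maxima occur where both diagonal entries negative: (-3, -3). Count: 1.

1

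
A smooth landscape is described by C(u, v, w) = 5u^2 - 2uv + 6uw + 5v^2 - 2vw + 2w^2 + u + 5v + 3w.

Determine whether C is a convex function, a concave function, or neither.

convex

C is quadratic, so its Hessian is the constant matrix H = [[10, -2, 6], [-2, 10, -2], [6, -2, 4]].
Leading principal minors: 10, 96, 32.
All positive ⇒ H ≻ 0 ⇒ convex.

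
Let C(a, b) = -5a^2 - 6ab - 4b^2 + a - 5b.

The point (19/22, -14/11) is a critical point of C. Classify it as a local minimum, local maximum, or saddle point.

The Hessian of C is constant: H = [[-10, -6], [-6, -8]].
det(H) = (-10)·(-8) − (-6)² = 44.
det(H) > 0 and tr(H) = -18 < 0, so H is negative definite and the point is a local maximum.

local maximum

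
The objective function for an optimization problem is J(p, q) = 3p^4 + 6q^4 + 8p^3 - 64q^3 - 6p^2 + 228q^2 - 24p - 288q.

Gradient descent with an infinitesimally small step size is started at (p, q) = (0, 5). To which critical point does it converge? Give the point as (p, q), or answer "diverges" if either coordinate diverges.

J is separable, so gradient descent decouples: p follows -∂J/∂p, q follows -∂J/∂q.
∂J/∂p = 12(p - 1)(p + 1)(p + 2); at p=0 this is -24, so p increases.
∂J/∂q = 24(q - 4)(q - 3)(q - 1); at q=5 this is 192, so q decreases.
p converges to its nearest critical value 1 (a local min of the p-part); q converges to 4. The iterate converges to (1, 4).

(1, 4)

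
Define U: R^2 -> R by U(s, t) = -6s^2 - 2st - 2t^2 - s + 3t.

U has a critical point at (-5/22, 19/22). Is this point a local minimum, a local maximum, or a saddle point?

local maximum

The Hessian of U is constant: H = [[-12, -2], [-2, -4]].
det(H) = (-12)·(-4) − (-2)² = 44.
det(H) > 0 and tr(H) = -16 < 0, so H is negative definite and the point is a local maximum.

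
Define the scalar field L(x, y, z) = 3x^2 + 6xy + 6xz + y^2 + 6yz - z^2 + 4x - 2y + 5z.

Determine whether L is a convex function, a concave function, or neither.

neither

L is quadratic, so its Hessian is the constant matrix H = [[6, 6, 6], [6, 2, 6], [6, 6, -2]].
Leading principal minors: 6, -24, 192.
Neither pattern holds ⇒ H is indefinite ⇒ neither convex nor concave.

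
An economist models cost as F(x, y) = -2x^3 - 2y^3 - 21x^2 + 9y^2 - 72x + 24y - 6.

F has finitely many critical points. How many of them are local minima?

1

F separates as a function of x plus a function of y, so ∇F=0 decouples.
∂F/∂x = -6(x + 3)(x + 4) = 0 at x ∈ {-4, -3}; ∂F/∂y = -6(y - 4)(y + 1) = 0 at y ∈ {-1, 4}.
The Hessian is diagonal: diag(F_xx, F_yy). Second derivatives: F_xx(-4)=6, F_xx(-3)=-6; F_yy(-1)=30, F_yy(4)=-30.
Local minima occur where both diagonal entries positive: (-4, -1). Count: 1.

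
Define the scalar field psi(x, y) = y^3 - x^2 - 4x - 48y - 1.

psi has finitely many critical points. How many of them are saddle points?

1

psi separates as a function of x plus a function of y, so ∇psi=0 decouples.
∂psi/∂x = -2(x + 2) = 0 at x ∈ {-2}; ∂psi/∂y = 3(y - 4)(y + 4) = 0 at y ∈ {-4, 4}.
The Hessian is diagonal: diag(psi_xx, psi_yy). Second derivatives: psi_xx(-2)=-2; psi_yy(-4)=-24, psi_yy(4)=24.
Saddle points occur where the two diagonal entries have opposite signs: (-2, 4). Count: 1.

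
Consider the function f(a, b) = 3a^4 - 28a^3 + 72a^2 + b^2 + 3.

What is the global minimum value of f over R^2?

3

f(a,b) separates as P(a) + Q(b) + 3, so its minimum is min P + min Q + 3.
P'(a) = 12a(a - 4)(a - 3) vanishes at a ∈ {0, 3, 4}; Q'(b) = 2b vanishes at b ∈ {0}.
Local minima of P (where P''>0): P(0)=0, P(4)=128. Local minima of Q: Q(0)=0.
So the global minimum of f is P(0) + Q(0) + 3 = 0 + 0 + 3 = 3, attained at (0, 0).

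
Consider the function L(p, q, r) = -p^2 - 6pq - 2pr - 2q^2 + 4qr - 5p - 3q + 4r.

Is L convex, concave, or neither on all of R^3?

neither

L is quadratic, so its Hessian is the constant matrix H = [[-2, -6, -2], [-6, -4, 4], [-2, 4, 0]].
Leading principal minors: -2, -28, 144.
Neither pattern holds ⇒ H is indefinite ⇒ neither convex nor concave.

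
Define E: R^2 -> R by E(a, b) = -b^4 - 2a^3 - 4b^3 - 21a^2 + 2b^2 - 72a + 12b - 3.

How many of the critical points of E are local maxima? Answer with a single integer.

E separates as a function of a plus a function of b, so ∇E=0 decouples.
∂E/∂a = -6(a + 3)(a + 4) = 0 at a ∈ {-4, -3}; ∂E/∂b = -4(b - 1)(b + 1)(b + 3) = 0 at b ∈ {-3, -1, 1}.
The Hessian is diagonal: diag(E_aa, E_bb). Second derivatives: E_aa(-4)=6, E_aa(-3)=-6; E_bb(-3)=-32, E_bb(-1)=16, E_bb(1)=-32.
Local maxima occur where both diagonal entries negative: (-3, -3), (-3, 1). Count: 2.

2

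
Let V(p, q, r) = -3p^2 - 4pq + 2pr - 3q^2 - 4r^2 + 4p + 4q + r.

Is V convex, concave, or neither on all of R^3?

concave

V is quadratic, so its Hessian is the constant matrix H = [[-6, -4, 2], [-4, -6, 0], [2, 0, -8]].
Leading principal minors: -6, 20, -136.
Signs alternate −, +, − ⇒ H ≺ 0 ⇒ concave.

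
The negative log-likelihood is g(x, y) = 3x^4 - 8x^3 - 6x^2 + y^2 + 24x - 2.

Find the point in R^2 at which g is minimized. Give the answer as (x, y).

(-1, 0)

g(x,y) separates as P(x) + Q(y) − 2, so its minimum is min P + min Q − 2.
P'(x) = 12(x - 2)(x - 1)(x + 1) vanishes at x ∈ {-1, 1, 2}; Q'(y) = 2y vanishes at y ∈ {0}.
Local minima of P (where P''>0): P(-1)=-19, P(2)=8. Local minima of Q: Q(0)=0.
So the global minimum of g is P(-1) + Q(0) − 2 = -19 + 0 − 2 = -21, attained at (-1, 0).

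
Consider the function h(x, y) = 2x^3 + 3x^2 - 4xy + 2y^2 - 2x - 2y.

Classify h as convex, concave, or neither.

The term 2x^3 is cubic, so the Hessian is not constant.
∂²h/∂x² = 12x + 6, which takes both signs as x varies (negative for sufficiently negative x). A diagonal entry of the Hessian changing sign means the Hessian is neither positive- nor negative-semidefinite on all of R^2.

neither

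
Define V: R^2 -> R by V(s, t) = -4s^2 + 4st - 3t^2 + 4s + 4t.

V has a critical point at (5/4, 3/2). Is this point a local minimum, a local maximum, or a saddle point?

The Hessian of V is constant: H = [[-8, 4], [4, -6]].
det(H) = (-8)·(-6) − 4² = 32.
det(H) > 0 and tr(H) = -14 < 0, so H is negative definite and the point is a local maximum.

local maximum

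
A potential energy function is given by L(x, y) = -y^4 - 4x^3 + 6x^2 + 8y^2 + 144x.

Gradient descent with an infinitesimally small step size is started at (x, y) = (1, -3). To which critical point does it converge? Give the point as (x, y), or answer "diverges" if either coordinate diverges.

L is separable, so gradient descent decouples: x follows -∂L/∂x, y follows -∂L/∂y.
∂L/∂x = -12(x - 4)(x + 3); at x=1 this is 144, so x decreases.
∂L/∂y = -4y(y - 2)(y + 2); at y=-3 this is 60, so y decreases.
The y-coordinate has no critical point in that direction and runs off to infinity.

diverges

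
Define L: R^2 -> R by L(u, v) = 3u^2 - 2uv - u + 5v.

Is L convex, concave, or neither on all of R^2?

neither

L is quadratic, so its Hessian is the constant matrix H = [[6, -2], [-2, 0]].
det(H) = -4, tr(H) = 6.
det(H) < 0, so H is indefinite: neither convex nor concave.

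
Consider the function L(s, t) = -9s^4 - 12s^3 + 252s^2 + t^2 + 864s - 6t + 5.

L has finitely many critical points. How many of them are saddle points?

2

L separates as a function of s plus a function of t, so ∇L=0 decouples.
∂L/∂s = -36(s - 4)(s + 2)(s + 3) = 0 at s ∈ {-3, -2, 4}; ∂L/∂t = 2(t - 3) = 0 at t ∈ {3}.
The Hessian is diagonal: diag(L_ss, L_tt). Second derivatives: L_ss(-3)=-252, L_ss(-2)=216, L_ss(4)=-1512; L_tt(3)=2.
Saddle points occur where the two diagonal entries have opposite signs: (-3, 3), (4, 3). Count: 2.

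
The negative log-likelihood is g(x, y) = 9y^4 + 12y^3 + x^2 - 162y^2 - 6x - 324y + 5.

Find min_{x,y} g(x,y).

-1381

g(x,y) separates as P(x) + Q(y) + 5, so its minimum is min P + min Q + 5.
P'(x) = 2x - 6 vanishes at x ∈ {3}; Q'(y) = 36(y - 3)(y + 1)(y + 3) vanishes at y ∈ {-3, -1, 3}.
Local minima of P (where P''>0): P(3)=-9. Local minima of Q: Q(-3)=-81, Q(3)=-1377.
So the global minimum of g is P(3) + Q(3) + 5 = -9 − 1377 + 5 = -1381, attained at (3, 3).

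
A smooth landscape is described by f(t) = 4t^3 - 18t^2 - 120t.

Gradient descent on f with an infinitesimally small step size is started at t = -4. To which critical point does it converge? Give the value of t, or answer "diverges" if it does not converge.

f'(t) = 12(t - 5)(t + 2), so f'(-4) = 216.
Gradient descent moves in the -f' direction, i.e. t is decreasing.
There is no critical point below t=-4, and f' keeps the same sign, so the iterate runs off to −∞.

diverges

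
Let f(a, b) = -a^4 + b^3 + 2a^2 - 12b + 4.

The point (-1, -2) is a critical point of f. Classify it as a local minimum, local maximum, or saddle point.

local maximum

The mixed partial ∂²f/∂a∂b is 0, so the Hessian at any point is diag(f_aa, f_bb) = diag(4(-3a^2 + 1), 6b).
At (-1, -2): H = diag(-8, -12).
Both eigenvalues are negative, so H is negative definite: a local maximum.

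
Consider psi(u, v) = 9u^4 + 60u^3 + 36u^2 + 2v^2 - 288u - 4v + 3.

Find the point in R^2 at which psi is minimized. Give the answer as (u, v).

(1, 1)

psi(u,v) separates as P(u) + Q(v) + 3, so its minimum is min P + min Q + 3.
P'(u) = 36(u - 1)(u + 2)(u + 4) vanishes at u ∈ {-4, -2, 1}; Q'(v) = 4v - 4 vanishes at v ∈ {1}.
Local minima of P (where P''>0): P(-4)=192, P(1)=-183. Local minima of Q: Q(1)=-2.
So the global minimum of psi is P(1) + Q(1) + 3 = -183 − 2 + 3 = -182, attained at (1, 1).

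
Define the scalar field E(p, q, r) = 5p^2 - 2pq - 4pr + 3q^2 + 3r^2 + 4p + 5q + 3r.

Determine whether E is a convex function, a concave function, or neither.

convex

E is quadratic, so its Hessian is the constant matrix H = [[10, -2, -4], [-2, 6, 0], [-4, 0, 6]].
Leading principal minors: 10, 56, 240.
All positive ⇒ H ≻ 0 ⇒ convex.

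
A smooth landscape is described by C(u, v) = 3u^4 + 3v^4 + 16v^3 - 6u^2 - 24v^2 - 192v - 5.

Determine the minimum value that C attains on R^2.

C(u,v) separates as P(u) + Q(v) − 5, so its minimum is min P + min Q − 5.
P'(u) = 12u(u - 1)(u + 1) vanishes at u ∈ {-1, 0, 1}; Q'(v) = 12(v - 2)(v + 2)(v + 4) vanishes at v ∈ {-4, -2, 2}.
Local minima of P (where P''>0): P(-1)=-3, P(1)=-3. Local minima of Q: Q(-4)=128, Q(2)=-304.
So the global minimum of C is P(-1) + Q(2) − 5 = -3 − 304 − 5 = -312, attained at (-1, 2).

-312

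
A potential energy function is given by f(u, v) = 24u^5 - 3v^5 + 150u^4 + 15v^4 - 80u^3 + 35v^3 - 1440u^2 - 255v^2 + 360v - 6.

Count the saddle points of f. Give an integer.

f separates as a function of u plus a function of v, so ∇f=0 decouples.
∂f/∂u = 120u(u - 2)(u + 3)(u + 4) = 0 at u ∈ {-4, -3, 0, 2}; ∂f/∂v = -15(v - 4)(v - 2)(v - 1)(v + 3) = 0 at v ∈ {-3, 1, 2, 4}.
The Hessian is diagonal: diag(f_uu, f_vv). Second derivatives: f_uu(-4)=-2880, f_uu(-3)=1800, f_uu(0)=-2880, f_uu(2)=7200; f_vv(-3)=2100, f_vv(1)=-180, f_vv(2)=150, f_vv(4)=-630.
Saddle points occur where the two diagonal entries have opposite signs: (-4, -3), (-4, 2), (-3, 1), (-3, 4), (0, -3), (0, 2), (2, 1), (2, 4). Count: 8.

8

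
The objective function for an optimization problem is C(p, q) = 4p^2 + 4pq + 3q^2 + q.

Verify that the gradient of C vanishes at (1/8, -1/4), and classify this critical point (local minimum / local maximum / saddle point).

local minimum

∇C = (8p + 4q, 4p + 6q + 1); substituting (1/8, -1/4) gives ∇C = (0, 0), so (1/8, -1/4) is indeed a critical point.
The Hessian of C is constant: H = [[8, 4], [4, 6]].
det(H) = 8·6 − 4² = 32.
det(H) > 0 and tr(H) = 14 > 0, so H is positive definite and the point is a local minimum.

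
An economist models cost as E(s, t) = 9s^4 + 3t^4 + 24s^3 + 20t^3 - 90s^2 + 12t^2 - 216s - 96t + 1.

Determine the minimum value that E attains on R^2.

-516

E(s,t) separates as P(s) + Q(t) + 1, so its minimum is min P + min Q + 1.
P'(s) = 36(s - 2)(s + 1)(s + 3) vanishes at s ∈ {-3, -1, 2}; Q'(t) = 12(t - 1)(t + 2)(t + 4) vanishes at t ∈ {-4, -2, 1}.
Local minima of P (where P''>0): P(-3)=-81, P(2)=-456. Local minima of Q: Q(-4)=64, Q(1)=-61.
So the global minimum of E is P(2) + Q(1) + 1 = -456 − 61 + 1 = -516, attained at (2, 1).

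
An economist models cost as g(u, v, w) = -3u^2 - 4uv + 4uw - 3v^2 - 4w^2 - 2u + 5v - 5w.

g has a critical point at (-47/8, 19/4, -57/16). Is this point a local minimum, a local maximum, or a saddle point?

local maximum

The Hessian is constant: H = [[-6, -4, 4], [-4, -6, 0], [4, 0, -8]].
Leading principal minors: Δ₁ = -6, Δ₂ = 20, Δ₃ = -64.
The minors alternate sign starting negative (−, +, −), so H is negative definite: a local maximum.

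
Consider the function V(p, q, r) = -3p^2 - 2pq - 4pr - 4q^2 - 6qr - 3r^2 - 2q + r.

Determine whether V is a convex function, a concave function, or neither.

concave

V is quadratic, so its Hessian is the constant matrix H = [[-6, -2, -4], [-2, -8, -6], [-4, -6, -6]].
Leading principal minors: -6, 44, -16.
Signs alternate −, +, − ⇒ H ≺ 0 ⇒ concave.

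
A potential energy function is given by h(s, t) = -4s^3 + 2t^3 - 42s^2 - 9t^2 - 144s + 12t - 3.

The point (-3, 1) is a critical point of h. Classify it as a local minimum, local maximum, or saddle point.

local maximum

The mixed partial ∂²h/∂s∂t is 0, so the Hessian at any point is diag(h_ss, h_tt) = diag(-12(2s + 7), 6(2t - 3)).
At (-3, 1): H = diag(-12, -6).
Both eigenvalues are negative, so H is negative definite: a local maximum.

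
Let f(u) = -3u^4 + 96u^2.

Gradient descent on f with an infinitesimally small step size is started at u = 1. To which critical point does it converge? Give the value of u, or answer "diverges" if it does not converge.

f'(u) = -12u(u - 4)(u + 4), so f'(1) = 180.
Gradient descent moves in the -f' direction, i.e. u is decreasing.
The nearest critical point in that direction is u = 0, where f'' = 192 > 0 (a local minimum). The iterate converges there.

0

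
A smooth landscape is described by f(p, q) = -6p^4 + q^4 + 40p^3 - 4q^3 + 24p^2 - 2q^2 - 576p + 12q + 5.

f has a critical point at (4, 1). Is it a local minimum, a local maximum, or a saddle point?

local maximum

The mixed partial ∂²f/∂p∂q is 0, so the Hessian at any point is diag(f_pp, f_qq) = diag(24(-3p^2 + 10p + 2), 4(3q^2 - 6q - 1)).
At (4, 1): H = diag(-144, -16).
Both eigenvalues are negative, so H is negative definite: a local maximum.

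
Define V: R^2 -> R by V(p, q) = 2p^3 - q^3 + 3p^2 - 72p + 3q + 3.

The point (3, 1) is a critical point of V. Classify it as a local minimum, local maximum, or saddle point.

The mixed partial ∂²V/∂p∂q is 0, so the Hessian at any point is diag(V_pp, V_qq) = diag(6(2p + 1), -6q).
At (3, 1): H = diag(42, -6).
The eigenvalues have opposite signs, so H is indefinite: a saddle point.

saddle point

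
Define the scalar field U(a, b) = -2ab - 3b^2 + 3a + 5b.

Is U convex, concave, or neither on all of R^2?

U is quadratic, so its Hessian is the constant matrix H = [[0, -2], [-2, -6]].
det(H) = -4, tr(H) = -6.
det(H) < 0, so H is indefinite: neither convex nor concave.

neither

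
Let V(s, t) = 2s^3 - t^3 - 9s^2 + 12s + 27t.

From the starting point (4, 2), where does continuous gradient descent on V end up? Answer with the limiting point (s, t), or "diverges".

V is separable, so gradient descent decouples: s follows -∂V/∂s, t follows -∂V/∂t.
∂V/∂s = 6(s - 2)(s - 1); at s=4 this is 36, so s decreases.
∂V/∂t = -3(t - 3)(t + 3); at t=2 this is 15, so t decreases.
s converges to its nearest critical value 2 (a local min of the s-part); t converges to -3. The iterate converges to (2, -3).

(2, -3)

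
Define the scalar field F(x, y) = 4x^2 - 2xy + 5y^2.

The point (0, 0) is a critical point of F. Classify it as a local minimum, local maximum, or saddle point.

The Hessian of F is constant: H = [[8, -2], [-2, 10]].
det(H) = 8·10 − (-2)² = 76.
det(H) > 0 and tr(H) = 18 > 0, so H is positive definite and the point is a local minimum.

local minimum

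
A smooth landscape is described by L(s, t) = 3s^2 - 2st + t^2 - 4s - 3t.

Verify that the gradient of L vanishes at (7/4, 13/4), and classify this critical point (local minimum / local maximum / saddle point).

local minimum

∇L = (6s - 2t - 4, -2s + 2t - 3); substituting (7/4, 13/4) gives ∇L = (0, 0), so (7/4, 13/4) is indeed a critical point.
The Hessian of L is constant: H = [[6, -2], [-2, 2]].
det(H) = 6·2 − (-2)² = 8.
det(H) > 0 and tr(H) = 8 > 0, so H is positive definite and the point is a local minimum.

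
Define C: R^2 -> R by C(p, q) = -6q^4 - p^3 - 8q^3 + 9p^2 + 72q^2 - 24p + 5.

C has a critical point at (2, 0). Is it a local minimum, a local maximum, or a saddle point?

The mixed partial ∂²C/∂p∂q is 0, so the Hessian at any point is diag(C_pp, C_qq) = diag(6(-p + 3), 24(-3q^2 - 2q + 6)).
At (2, 0): H = diag(6, 144).
Both eigenvalues are positive, so H is positive definite: a local minimum.

local minimum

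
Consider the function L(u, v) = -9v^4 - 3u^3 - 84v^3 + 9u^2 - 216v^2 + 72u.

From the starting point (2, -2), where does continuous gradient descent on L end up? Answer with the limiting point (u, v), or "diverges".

L is separable, so gradient descent decouples: u follows -∂L/∂u, v follows -∂L/∂v.
∂L/∂u = -9(u - 4)(u + 2); at u=2 this is 72, so u decreases.
∂L/∂v = -36v(v + 3)(v + 4); at v=-2 this is 144, so v decreases.
u converges to its nearest critical value -2 (a local min of the u-part); v converges to -3. The iterate converges to (-2, -3).

(-2, -3)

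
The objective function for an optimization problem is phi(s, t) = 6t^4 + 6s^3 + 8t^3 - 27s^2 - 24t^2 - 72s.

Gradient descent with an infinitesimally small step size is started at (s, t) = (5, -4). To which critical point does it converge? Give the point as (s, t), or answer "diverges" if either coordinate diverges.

(4, -2)

phi is separable, so gradient descent decouples: s follows -∂phi/∂s, t follows -∂phi/∂t.
∂phi/∂s = 18(s - 4)(s + 1); at s=5 this is 108, so s decreases.
∂phi/∂t = 24t(t - 1)(t + 2); at t=-4 this is -960, so t increases.
s converges to its nearest critical value 4 (a local min of the s-part); t converges to -2. The iterate converges to (4, -2).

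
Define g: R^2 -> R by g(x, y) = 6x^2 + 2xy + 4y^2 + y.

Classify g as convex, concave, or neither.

g is quadratic, so its Hessian is the constant matrix H = [[12, 2], [2, 8]].
det(H) = 92, tr(H) = 20.
det(H) > 0 and tr(H) > 0, so H is positive definite everywhere: convex.

convex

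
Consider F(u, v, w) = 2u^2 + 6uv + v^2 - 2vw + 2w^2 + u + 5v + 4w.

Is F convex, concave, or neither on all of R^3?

neither

F is quadratic, so its Hessian is the constant matrix H = [[4, 6, 0], [6, 2, -2], [0, -2, 4]].
Leading principal minors: 4, -28, -128.
Neither pattern holds ⇒ H is indefinite ⇒ neither convex nor concave.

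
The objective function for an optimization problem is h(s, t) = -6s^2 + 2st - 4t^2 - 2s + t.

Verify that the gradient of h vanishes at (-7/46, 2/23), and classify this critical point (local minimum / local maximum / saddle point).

∇h = (-12s + 2t - 2, 2s - 8t + 1); substituting (-7/46, 2/23) gives ∇h = (0, 0), so (-7/46, 2/23) is indeed a critical point.
The Hessian of h is constant: H = [[-12, 2], [2, -8]].
det(H) = (-12)·(-8) − 2² = 92.
det(H) > 0 and tr(H) = -20 < 0, so H is negative definite and the point is a local maximum.

local maximum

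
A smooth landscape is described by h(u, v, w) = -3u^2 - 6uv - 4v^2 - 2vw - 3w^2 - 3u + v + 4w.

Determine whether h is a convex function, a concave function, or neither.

concave

h is quadratic, so its Hessian is the constant matrix H = [[-6, -6, 0], [-6, -8, -2], [0, -2, -6]].
Leading principal minors: -6, 12, -48.
Signs alternate −, +, − ⇒ H ≺ 0 ⇒ concave.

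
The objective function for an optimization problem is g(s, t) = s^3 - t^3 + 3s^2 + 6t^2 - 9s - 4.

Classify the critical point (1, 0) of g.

The mixed partial ∂²g/∂s∂t is 0, so the Hessian at any point is diag(g_ss, g_tt) = diag(6(s + 1), 6(-t + 2)).
At (1, 0): H = diag(12, 12).
Both eigenvalues are positive, so H is positive definite: a local minimum.

local minimum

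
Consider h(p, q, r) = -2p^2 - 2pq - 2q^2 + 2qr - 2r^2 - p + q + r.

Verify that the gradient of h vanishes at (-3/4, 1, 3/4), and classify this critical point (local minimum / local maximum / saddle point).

∇h = (-4p - 2q - 1, -2p - 4q + 2r + 1, 2q - 4r + 1); substituting (-3/4, 1, 3/4) gives ∇h = (0, 0, 0), so (-3/4, 1, 3/4) is indeed a critical point.
The Hessian is constant: H = [[-4, -2, 0], [-2, -4, 2], [0, 2, -4]].
Leading principal minors: Δ₁ = -4, Δ₂ = 12, Δ₃ = -32.
The minors alternate sign starting negative (−, +, −), so H is negative definite: a local maximum.

local maximum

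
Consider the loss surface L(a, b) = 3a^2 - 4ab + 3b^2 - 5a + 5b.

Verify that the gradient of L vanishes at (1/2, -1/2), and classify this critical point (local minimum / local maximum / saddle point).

∇L = (6a - 4b - 5, -4a + 6b + 5); substituting (1/2, -1/2) gives ∇L = (0, 0), so (1/2, -1/2) is indeed a critical point.
The Hessian of L is constant: H = [[6, -4], [-4, 6]].
det(H) = 6·6 − (-4)² = 20.
det(H) > 0 and tr(H) = 12 > 0, so H is positive definite and the point is a local minimum.

local minimum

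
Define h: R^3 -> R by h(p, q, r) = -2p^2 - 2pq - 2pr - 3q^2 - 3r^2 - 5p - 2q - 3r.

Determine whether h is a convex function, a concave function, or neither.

h is quadratic, so its Hessian is the constant matrix H = [[-4, -2, -2], [-2, -6, 0], [-2, 0, -6]].
Leading principal minors: -4, 20, -96.
Signs alternate −, +, − ⇒ H ≺ 0 ⇒ concave.

concave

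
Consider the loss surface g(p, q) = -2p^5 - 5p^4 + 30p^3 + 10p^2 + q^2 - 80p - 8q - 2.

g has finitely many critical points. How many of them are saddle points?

2

g separates as a function of p plus a function of q, so ∇g=0 decouples.
∂g/∂p = -10(p - 2)(p - 1)(p + 1)(p + 4) = 0 at p ∈ {-4, -1, 1, 2}; ∂g/∂q = 2(q - 4) = 0 at q ∈ {4}.
The Hessian is diagonal: diag(g_pp, g_qq). Second derivatives: g_pp(-4)=900, g_pp(-1)=-180, g_pp(1)=100, g_pp(2)=-180; g_qq(4)=2.
Saddle points occur where the two diagonal entries have opposite signs: (-1, 4), (2, 4). Count: 2.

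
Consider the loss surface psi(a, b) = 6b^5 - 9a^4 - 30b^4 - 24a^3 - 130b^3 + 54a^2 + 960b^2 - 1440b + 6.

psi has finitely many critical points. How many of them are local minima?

2

psi separates as a function of a plus a function of b, so ∇psi=0 decouples.
∂psi/∂a = -36a(a - 1)(a + 3) = 0 at a ∈ {-3, 0, 1}; ∂psi/∂b = 30(b - 4)(b - 3)(b - 1)(b + 4) = 0 at b ∈ {-4, 1, 3, 4}.
The Hessian is diagonal: diag(psi_aa, psi_bb). Second derivatives: psi_aa(-3)=-432, psi_aa(0)=108, psi_aa(1)=-144; psi_bb(-4)=-8400, psi_bb(1)=900, psi_bb(3)=-420, psi_bb(4)=720.
Local minima occur where both diagonal entries positive: (0, 1), (0, 4). Count: 2.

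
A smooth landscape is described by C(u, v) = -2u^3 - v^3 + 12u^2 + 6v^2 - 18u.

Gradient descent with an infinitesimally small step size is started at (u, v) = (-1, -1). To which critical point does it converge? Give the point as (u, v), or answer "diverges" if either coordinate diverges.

C is separable, so gradient descent decouples: u follows -∂C/∂u, v follows -∂C/∂v.
∂C/∂u = -6(u - 3)(u - 1); at u=-1 this is -48, so u increases.
∂C/∂v = -3v(v - 4); at v=-1 this is -15, so v increases.
u converges to its nearest critical value 1 (a local min of the u-part); v converges to 0. The iterate converges to (1, 0).

(1, 0)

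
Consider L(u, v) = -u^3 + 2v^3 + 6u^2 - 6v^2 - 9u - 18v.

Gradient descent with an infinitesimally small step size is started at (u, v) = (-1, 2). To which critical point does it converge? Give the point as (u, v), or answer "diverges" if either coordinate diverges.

(1, 3)

L is separable, so gradient descent decouples: u follows -∂L/∂u, v follows -∂L/∂v.
∂L/∂u = -3(u - 3)(u - 1); at u=-1 this is -24, so u increases.
∂L/∂v = 6(v - 3)(v + 1); at v=2 this is -18, so v increases.
u converges to its nearest critical value 1 (a local min of the u-part); v converges to 3. The iterate converges to (1, 3).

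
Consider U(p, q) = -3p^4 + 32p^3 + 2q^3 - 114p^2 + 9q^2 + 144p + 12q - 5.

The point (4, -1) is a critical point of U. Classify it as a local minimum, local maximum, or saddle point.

The mixed partial ∂²U/∂p∂q is 0, so the Hessian at any point is diag(U_pp, U_qq) = diag(12(-3p^2 + 16p - 19), 6(2q + 3)).
At (4, -1): H = diag(-36, 6).
The eigenvalues have opposite signs, so H is indefinite: a saddle point.

saddle point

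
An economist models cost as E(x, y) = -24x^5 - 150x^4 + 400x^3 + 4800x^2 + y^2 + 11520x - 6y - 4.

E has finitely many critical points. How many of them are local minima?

2

E separates as a function of x plus a function of y, so ∇E=0 decouples.
∂E/∂x = -120(x - 4)(x + 2)(x + 3)(x + 4) = 0 at x ∈ {-4, -3, -2, 4}; ∂E/∂y = 2(y - 3) = 0 at y ∈ {3}.
The Hessian is diagonal: diag(E_xx, E_yy). Second derivatives: E_xx(-4)=1920, E_xx(-3)=-840, E_xx(-2)=1440, E_xx(4)=-40320; E_yy(3)=2.
Local minima occur where both diagonal entries positive: (-4, 3), (-2, 3). Count: 2.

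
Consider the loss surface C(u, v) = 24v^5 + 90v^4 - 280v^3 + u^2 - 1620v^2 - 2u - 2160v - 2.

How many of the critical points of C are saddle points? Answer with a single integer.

C separates as a function of u plus a function of v, so ∇C=0 decouples.
∂C/∂u = 2(u - 1) = 0 at u ∈ {1}; ∂C/∂v = 120(v - 3)(v + 1)(v + 2)(v + 3) = 0 at v ∈ {-3, -2, -1, 3}.
The Hessian is diagonal: diag(C_uu, C_vv). Second derivatives: C_uu(1)=2; C_vv(-3)=-1440, C_vv(-2)=600, C_vv(-1)=-960, C_vv(3)=14400.
Saddle points occur where the two diagonal entries have opposite signs: (1, -3), (1, -1). Count: 2.

2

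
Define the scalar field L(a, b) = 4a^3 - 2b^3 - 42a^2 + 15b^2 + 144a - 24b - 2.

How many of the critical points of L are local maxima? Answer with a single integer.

L separates as a function of a plus a function of b, so ∇L=0 decouples.
∂L/∂a = 12(a - 4)(a - 3) = 0 at a ∈ {3, 4}; ∂L/∂b = -6(b - 4)(b - 1) = 0 at b ∈ {1, 4}.
The Hessian is diagonal: diag(L_aa, L_bb). Second derivatives: L_aa(3)=-12, L_aa(4)=12; L_bb(1)=18, L_bb(4)=-18.
Local maxima occur where both diagonal entries negative: (3, 4). Count: 1.

1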